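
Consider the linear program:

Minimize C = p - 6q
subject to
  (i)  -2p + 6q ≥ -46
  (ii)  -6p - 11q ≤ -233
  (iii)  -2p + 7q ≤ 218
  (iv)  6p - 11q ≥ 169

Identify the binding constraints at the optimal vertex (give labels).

(i) and (iii)

Vertices and C = p - 6q:
  (815, 264) → C = -769
  (254/7, 31/7) → C = 68/7
  (3581/20, 823/10) → C = -1259/4

The minimum is at (815, 264). Substituting into each constraint, equality holds for (i) and (iii); the remaining constraints have slack.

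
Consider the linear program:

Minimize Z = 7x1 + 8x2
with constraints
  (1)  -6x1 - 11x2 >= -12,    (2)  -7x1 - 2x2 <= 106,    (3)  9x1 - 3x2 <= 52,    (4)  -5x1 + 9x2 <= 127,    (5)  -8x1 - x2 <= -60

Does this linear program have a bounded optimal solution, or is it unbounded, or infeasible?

The boundaries -6x1 - 11x2 = -12 and 9x1 - 3x2 = 52 meet at (608/117, -68/39), but that point violates -8x1 - x2 ≤ -60. Every candidate vertex is excluded by some other constraint, so the feasible region is empty.

infeasible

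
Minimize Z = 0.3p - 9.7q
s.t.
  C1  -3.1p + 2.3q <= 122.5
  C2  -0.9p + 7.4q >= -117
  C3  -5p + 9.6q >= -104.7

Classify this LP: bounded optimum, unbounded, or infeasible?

From the feasible point (-117560/2087, -47295/2087), moving in the direction (2.3, 3.1) keeps every constraint satisfied while Z decreases without bound.

unbounded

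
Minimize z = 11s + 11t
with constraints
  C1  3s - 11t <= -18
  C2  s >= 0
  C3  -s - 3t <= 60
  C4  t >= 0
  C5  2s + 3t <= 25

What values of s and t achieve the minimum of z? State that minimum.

s = 0, t = 18/11, minimum z = 18

Feasible corners and z = 11s + 11t:
  (0, 18/11) → z = 18
  (221/31, 111/31) → z = 3652/31
  (0, 25/3) → z = 275/3

The binding constraints are 3s - 11t = -18 and s = 0.
Solving simultaneously gives s = 0, t = 18/11.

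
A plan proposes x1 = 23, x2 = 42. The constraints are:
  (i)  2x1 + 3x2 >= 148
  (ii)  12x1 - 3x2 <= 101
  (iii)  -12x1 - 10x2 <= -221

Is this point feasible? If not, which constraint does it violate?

Constraint (ii): 12x1 - 3x2 = 150, which is not ≤ 101. All other constraints are satisfied.

not feasible — violates (ii)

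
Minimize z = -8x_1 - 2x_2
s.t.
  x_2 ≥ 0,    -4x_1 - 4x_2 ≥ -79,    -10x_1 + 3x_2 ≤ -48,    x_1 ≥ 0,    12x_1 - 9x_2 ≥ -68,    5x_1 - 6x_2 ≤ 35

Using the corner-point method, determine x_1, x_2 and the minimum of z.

x_1 = 307/22, x_2 = 255/44, minimum z = -2711/22

Corner points and z = -8x_1 - 2x_2:
  (24/5, 0) → z = -192/5
  (7, 0) → z = -56
  (33/4, 23/2) → z = -89
  (307/22, 255/44) → z = -2711/22

The optimum lies where -4x_1 - 4x_2 = -79 and 5x_1 - 6x_2 = 35.
Solving simultaneously gives x_1 = 307/22, x_2 = 255/44.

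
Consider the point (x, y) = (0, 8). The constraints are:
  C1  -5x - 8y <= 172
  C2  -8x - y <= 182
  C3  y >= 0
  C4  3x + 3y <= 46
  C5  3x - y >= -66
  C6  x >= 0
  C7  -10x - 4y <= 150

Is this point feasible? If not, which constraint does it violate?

feasible

C1: -64 ≤ 172 ✓
C2: -8 ≤ 182 ✓
C3: 8 ≥ 0 ✓
C4: 24 ≤ 46 ✓
C5: -8 ≥ -66 ✓
C6: 0 ≥ 0 ✓
C7: -32 ≤ 150 ✓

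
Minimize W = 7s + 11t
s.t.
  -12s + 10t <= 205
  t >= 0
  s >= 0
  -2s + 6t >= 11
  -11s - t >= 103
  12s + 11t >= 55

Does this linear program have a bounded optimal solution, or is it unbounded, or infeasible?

The boundaries -12s + 10t = 205 and s = 0 meet at (0, 41/2), but that point violates -11s - t ≥ 103. Every candidate vertex is excluded by some other constraint, so the feasible region is empty.

infeasible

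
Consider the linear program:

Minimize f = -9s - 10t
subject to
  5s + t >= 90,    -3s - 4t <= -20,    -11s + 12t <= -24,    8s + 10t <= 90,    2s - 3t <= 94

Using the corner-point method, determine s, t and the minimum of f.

Feasible corners and f = -9s - 10t:
  (20, -10) → f = -80
  (135/7, -45/7) → f = -765/7
  (436/17, -242/17) → f = -1504/17
  (55/2, -13) → f = -235/2

At the optimal vertex, 8s + 10t = 90 and 2s - 3t = 94.
Solving simultaneously gives s = 55/2, t = -13.

s = 55/2, t = -13, minimum f = -235/2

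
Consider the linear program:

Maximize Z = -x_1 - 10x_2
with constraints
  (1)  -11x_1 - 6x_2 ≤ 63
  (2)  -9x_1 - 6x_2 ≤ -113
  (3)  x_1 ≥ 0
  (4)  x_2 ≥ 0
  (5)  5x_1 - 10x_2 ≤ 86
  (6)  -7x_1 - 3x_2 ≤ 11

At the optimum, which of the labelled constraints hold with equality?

(2) and (4)

Corner points and Z = -x_1 - 10x_2:
  (0, 113/6) → Z = -565/3
  (113/9, 0) → Z = -113/9
  (86/5, 0) → Z = -86/5
The feasible region is unbounded (it extends along (0, 1), (2, 1)), but Z strictly decreases along every unbounded feasible direction, so there is no improving ray and the maximum is attained at a vertex.

The maximum is at (113/9, 0). Substituting into each constraint, equality holds for (2) and (4); the remaining constraints have slack.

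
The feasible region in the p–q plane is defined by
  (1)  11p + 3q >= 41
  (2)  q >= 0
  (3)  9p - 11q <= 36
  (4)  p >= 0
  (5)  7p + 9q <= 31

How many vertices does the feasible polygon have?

Of the 10 pairwise boundary intersections, those satisfying every inequality are:
  (41/11, 0)
  (46/13, 9/13)
  (4, 0)
  (665/158, 27/158)

4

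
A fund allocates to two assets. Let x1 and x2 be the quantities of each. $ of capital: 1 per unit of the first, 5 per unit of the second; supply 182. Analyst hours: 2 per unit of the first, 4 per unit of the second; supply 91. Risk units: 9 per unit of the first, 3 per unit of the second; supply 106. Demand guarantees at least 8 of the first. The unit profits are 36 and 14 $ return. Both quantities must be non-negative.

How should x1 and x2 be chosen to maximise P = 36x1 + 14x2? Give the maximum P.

x1 = 8, x2 = 34/3, maximum P = 1340/3

Extreme points and P = 36x1 + 14x2:
  (106/9, 0) → P = 424
  (8, 0) → P = 288
  (8, 34/3) → P = 1340/3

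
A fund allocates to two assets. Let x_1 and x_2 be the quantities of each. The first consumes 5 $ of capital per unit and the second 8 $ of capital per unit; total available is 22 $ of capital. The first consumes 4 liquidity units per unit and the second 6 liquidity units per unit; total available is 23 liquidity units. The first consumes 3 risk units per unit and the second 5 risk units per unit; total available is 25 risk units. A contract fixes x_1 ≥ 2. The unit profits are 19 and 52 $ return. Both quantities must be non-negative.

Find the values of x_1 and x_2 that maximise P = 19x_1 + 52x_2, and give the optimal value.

At the optimal vertex, 5x_1 + 8x_2 = 22 and x_1 = 2.
Solving simultaneously gives x_1 = 2, x_2 = 3/2.

x_1 = 2, x_2 = 3/2, maximum P = 116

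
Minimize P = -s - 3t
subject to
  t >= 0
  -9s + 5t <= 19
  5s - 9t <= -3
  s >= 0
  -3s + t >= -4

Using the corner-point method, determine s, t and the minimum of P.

s = 13/2, t = 31/2, minimum P = -53

Corner points and P = -s - 3t:
  (0, 19/5) → P = -57/5
  (13/2, 31/2) → P = -53
  (0, 1/3) → P = -1
  (39/22, 29/22) → P = -63/11

At the optimal vertex, -9s + 5t = 19 and -3s + t = -4.
Solving simultaneously gives s = 13/2, t = 31/2.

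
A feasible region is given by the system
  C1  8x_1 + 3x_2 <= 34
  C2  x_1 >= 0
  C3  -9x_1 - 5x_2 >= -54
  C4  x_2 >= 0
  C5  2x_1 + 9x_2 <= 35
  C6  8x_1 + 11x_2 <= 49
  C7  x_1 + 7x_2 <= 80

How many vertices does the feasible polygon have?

Pairwise boundary intersections that survive every other constraint:
  (17/4, 0)
  (227/64, 15/8)
  (0, 0)
  (0, 35/9)
  (28/25, 91/25)

5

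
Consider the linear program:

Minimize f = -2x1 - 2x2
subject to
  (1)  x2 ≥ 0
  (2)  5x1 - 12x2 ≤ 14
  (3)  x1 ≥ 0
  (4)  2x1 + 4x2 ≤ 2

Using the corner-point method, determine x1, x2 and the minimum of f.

Corner points and f = -2x1 - 2x2:
  (0, 0) → f = 0
  (1, 0) → f = -2
  (0, 1/2) → f = -1

The binding constraints are x2 = 0 and 2x1 + 4x2 = 2.
Solving simultaneously gives x1 = 1, x2 = 0.

x1 = 1, x2 = 0, minimum f = -2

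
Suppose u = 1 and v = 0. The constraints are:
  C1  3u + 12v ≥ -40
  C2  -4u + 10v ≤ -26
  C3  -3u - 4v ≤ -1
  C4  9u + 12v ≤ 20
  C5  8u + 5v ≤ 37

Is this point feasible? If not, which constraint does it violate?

not feasible — violates C2

Constraint C2: -4u + 10v = -4, which is not ≤ -26. All other constraints are satisfied.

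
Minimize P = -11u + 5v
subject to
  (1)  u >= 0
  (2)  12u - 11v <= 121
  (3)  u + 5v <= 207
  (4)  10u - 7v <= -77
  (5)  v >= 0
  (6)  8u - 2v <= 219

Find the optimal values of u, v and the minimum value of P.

u = 56/3, v = 113/3, minimum P = -17

Feasible corners and P = -11u + 5v:
  (0, 207/5) → P = 207
  (0, 11) → P = 55
  (56/3, 113/3) → P = -17

At the optimal vertex, u + 5v = 207 and 10u - 7v = -77.
Solving simultaneously gives u = 56/3, v = 113/3.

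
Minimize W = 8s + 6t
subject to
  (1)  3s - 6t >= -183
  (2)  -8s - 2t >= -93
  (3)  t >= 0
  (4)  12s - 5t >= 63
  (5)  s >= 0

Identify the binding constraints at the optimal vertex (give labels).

Extreme points and W = 8s + 6t:
  (93/8, 0) → W = 93
  (591/64, 153/16) → W = 525/4
  (21/4, 0) → W = 42

The minimum is at (21/4, 0). Substituting into each constraint, equality holds for (3) and (4); the remaining constraints have slack.

(3) and (4)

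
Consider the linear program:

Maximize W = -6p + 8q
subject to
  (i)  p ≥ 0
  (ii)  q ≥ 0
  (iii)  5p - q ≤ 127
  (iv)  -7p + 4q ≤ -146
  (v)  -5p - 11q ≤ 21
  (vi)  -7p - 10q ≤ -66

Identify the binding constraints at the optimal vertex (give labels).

(iii) and (iv)

Feasible corners and W = -6p + 8q:
  (127/5, 0) → W = -762/5
  (146/7, 0) → W = -876/7
  (362/13, 159/13) → W = -900/13

The maximum is at (362/13, 159/13). Substituting into each constraint, equality holds for (iii) and (iv); the remaining constraints have slack.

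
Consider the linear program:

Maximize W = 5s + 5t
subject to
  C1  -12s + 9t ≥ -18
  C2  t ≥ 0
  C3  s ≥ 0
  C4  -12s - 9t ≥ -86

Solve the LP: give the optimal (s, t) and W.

s = 0, t = 86/9, maximum W = 430/9

Extreme points and W = 5s + 5t:
  (3/2, 0) → W = 15/2
  (13/3, 34/9) → W = 365/9
  (0, 0) → W = 0
  (0, 86/9) → W = 430/9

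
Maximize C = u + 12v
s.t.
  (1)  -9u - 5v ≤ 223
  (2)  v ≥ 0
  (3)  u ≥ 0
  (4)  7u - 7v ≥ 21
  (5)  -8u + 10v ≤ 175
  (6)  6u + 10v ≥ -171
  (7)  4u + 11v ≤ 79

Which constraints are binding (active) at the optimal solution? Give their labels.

(4) and (7)

Vertices and C = u + 12v:
  (3, 0) → C = 3
  (79/4, 0) → C = 79/4
  (112/15, 67/15) → C = 916/15

The maximum is at (112/15, 67/15). Substituting into each constraint, equality holds for (4) and (7); the remaining constraints have slack.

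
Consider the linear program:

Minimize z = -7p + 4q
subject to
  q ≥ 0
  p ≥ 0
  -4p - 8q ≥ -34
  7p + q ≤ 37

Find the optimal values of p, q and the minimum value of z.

p = 37/7, q = 0, minimum z = -37

Extreme points and z = -7p + 4q:
  (0, 0) → z = 0
  (37/7, 0) → z = -37
  (0, 17/4) → z = 17
  (131/26, 45/26) → z = -737/26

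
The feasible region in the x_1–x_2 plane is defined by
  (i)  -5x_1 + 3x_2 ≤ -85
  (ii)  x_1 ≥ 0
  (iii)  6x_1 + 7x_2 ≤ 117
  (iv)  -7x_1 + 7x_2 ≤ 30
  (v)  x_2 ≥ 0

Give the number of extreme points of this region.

Pairwise boundary intersections that survive every other constraint:
  (946/53, 75/53)
  (17, 0)
  (39/2, 0)

3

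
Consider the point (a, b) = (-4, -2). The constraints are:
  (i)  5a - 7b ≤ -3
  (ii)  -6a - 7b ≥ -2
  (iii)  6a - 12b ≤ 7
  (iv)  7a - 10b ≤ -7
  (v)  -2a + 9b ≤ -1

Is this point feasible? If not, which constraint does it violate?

(i): -6 ≤ -3 ✓
(ii): 38 ≥ -2 ✓
(iii): 0 ≤ 7 ✓
(iv): -8 ≤ -7 ✓
(v): -10 ≤ -1 ✓

feasible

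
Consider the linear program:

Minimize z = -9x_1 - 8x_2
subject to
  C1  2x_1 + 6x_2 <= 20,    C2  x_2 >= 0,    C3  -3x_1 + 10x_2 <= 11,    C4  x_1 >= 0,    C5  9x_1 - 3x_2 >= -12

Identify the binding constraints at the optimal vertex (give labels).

C1 and C2

Feasible corners and z = -9x_1 - 8x_2:
  (10, 0) → z = -90
  (67/19, 41/19) → z = -49
  (0, 0) → z = 0
  (0, 11/10) → z = -44/5

The minimum is at (10, 0). Substituting into each constraint, equality holds for C1 and C2; the remaining constraints have slack.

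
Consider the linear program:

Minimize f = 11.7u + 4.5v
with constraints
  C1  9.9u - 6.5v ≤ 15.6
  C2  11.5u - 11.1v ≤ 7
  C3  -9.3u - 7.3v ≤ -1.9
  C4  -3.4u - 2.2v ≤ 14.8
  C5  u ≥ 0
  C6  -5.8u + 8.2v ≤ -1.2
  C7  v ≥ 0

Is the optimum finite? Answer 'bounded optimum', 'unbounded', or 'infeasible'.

Vertices and f = 11.7u + 4.5v:
  (551/374, 335/374) → f = 39771/1870
  (14/23, 0) → f = 819/115
  (6/29, 0) → f = 351/145
The feasible region has finitely many vertices and no improving ray; the minimum is 351/145 at (6/29, 0).

bounded optimum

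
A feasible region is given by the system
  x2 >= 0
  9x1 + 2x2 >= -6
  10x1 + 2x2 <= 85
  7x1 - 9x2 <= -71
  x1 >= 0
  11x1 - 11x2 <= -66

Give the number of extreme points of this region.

Intersecting each pair of boundary lines and keeping only the points that satisfy every inequality leaves:
  (623/104, 1305/104)
  (0, 85/2)
  (0, 71/9)

3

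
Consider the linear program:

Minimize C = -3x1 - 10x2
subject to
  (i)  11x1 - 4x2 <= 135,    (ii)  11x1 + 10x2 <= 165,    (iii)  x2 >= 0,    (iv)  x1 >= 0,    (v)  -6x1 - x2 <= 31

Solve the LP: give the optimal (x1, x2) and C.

Vertices and C = -3x1 - 10x2:
  (1005/77, 15/7) → C = -4665/77
  (135/11, 0) → C = -405/11
  (0, 33/2) → C = -165
  (0, 0) → C = 0

At the optimal vertex, 11x1 + 10x2 = 165 and x1 = 0.
Solving simultaneously gives x1 = 0, x2 = 33/2.

x1 = 0, x2 = 33/2, minimum C = -165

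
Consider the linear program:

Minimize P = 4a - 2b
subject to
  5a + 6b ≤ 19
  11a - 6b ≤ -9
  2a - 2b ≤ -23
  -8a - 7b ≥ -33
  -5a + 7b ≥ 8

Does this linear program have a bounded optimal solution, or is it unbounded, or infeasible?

From the feasible point (-50/11, 153/22), moving in the direction (-7, -5) keeps every constraint satisfied while P decreases without bound.

unbounded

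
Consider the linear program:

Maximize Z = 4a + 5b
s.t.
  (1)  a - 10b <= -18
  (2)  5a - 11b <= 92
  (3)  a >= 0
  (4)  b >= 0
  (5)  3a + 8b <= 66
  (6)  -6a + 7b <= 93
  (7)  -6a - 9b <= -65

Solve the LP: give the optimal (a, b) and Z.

Feasible corners and Z = 4a + 5b:
  (258/19, 60/19) → Z = 1332/19
  (488/69, 173/69) → Z = 939/23
  (0, 33/4) → Z = 165/4
  (0, 65/9) → Z = 325/9

The optimum lies where a - 10b = -18 and 3a + 8b = 66.
Solving simultaneously gives a = 258/19, b = 60/19.

a = 258/19, b = 60/19, maximum Z = 1332/19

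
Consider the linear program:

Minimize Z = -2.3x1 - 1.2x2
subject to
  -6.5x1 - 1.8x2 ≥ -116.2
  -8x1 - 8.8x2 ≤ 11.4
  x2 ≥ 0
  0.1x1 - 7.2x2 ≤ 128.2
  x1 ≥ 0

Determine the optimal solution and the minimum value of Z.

x1 = 0, x2 = 581/9, minimum Z = -1162/15

Extreme points and Z = -2.3x1 - 1.2x2:
  (1162/65, 0) → Z = -13363/325
  (0, 581/9) → Z = -1162/15
  (0, 0) → Z = 0

At the optimal vertex, -6.5x1 - 1.8x2 = -116.2 and x1 = 0.
Solving simultaneously gives x1 = 0, x2 = 581/9.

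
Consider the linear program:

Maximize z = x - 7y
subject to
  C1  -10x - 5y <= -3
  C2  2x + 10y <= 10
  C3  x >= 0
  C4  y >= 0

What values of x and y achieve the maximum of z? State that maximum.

Vertices and z = x - 7y:
  (0, 3/5) → z = -21/5
  (3/10, 0) → z = 3/10
  (0, 1) → z = -7
  (5, 0) → z = 5

The binding constraints are 2x + 10y = 10 and y = 0.
Solving simultaneously gives x = 5, y = 0.

x = 5, y = 0, maximum z = 5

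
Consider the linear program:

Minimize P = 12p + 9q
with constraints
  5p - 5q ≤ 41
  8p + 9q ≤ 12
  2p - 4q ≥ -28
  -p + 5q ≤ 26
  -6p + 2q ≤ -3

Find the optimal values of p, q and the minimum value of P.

Extreme points and P = 12p + 9q:
  (429/85, -268/85) → P = 2736/85
  (-67/20, -231/20) → P = -2883/20
  (51/70, 24/35) → P = 522/35

The optimum lies where 5p - 5q = 41 and -6p + 2q = -3.
Solving simultaneously gives p = -67/20, q = -231/20.

p = -67/20, q = -231/20, minimum P = -2883/20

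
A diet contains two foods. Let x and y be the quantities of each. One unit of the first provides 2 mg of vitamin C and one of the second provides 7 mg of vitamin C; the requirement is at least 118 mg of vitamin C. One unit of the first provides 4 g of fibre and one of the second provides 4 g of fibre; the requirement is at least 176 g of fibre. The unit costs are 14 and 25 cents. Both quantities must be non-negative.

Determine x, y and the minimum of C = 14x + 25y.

Vertices and C = 14x + 25y:
  (0, 44) → C = 1100
  (59, 0) → C = 826
  (38, 6) → C = 682
The feasible region is unbounded (it extends along (0, 1), (1, 0)), but C strictly increases along every unbounded feasible direction, so there is no improving ray and the minimum is attained at a vertex.

x = 38, y = 6, minimum C = 682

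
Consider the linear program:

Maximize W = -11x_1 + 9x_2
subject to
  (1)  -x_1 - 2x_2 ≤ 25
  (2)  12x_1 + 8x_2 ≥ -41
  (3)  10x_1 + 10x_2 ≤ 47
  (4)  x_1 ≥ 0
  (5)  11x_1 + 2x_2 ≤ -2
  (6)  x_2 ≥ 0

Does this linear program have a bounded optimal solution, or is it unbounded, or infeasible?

The boundaries 12x_1 + 8x_2 = -41 and 10x_1 + 10x_2 = 47 meet at (-393/20, 487/20), but that point violates x_1 ≥ 0. Every candidate vertex is excluded by some other constraint, so the feasible region is empty.

infeasible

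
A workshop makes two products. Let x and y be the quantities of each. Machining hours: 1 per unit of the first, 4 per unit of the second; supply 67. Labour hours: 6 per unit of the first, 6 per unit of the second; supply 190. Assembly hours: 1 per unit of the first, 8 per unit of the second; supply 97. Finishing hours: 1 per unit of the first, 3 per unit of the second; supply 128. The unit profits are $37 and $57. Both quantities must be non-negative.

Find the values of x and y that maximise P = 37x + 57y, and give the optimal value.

Vertices and P = 37x + 57y:
  (0, 0) → P = 0
  (0, 97/8) → P = 5529/8
  (95/3, 0) → P = 3515/3
  (67/3, 28/3) → P = 4075/3

The optimum lies where 6x + 6y = 190 and x + 8y = 97.
Solving simultaneously gives x = 67/3, y = 28/3.

x = 67/3, y = 28/3, maximum P = 4075/3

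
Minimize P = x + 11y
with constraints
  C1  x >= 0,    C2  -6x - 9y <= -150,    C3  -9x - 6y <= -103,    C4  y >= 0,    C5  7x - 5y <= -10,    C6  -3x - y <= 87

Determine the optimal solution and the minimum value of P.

x = 220/31, y = 370/31, minimum P = 4290/31

Extreme points and P = x + 11y:
  (0, 103/6) → P = 1133/6
  (3/5, 244/15) → P = 2693/15
  (220/31, 370/31) → P = 4290/31
The feasible region is unbounded (it extends along (0, 1), (5, 7)), but P strictly increases along every unbounded feasible direction, so there is no improving ray and the minimum is attained at a vertex.

The binding constraints are -6x - 9y = -150 and 7x - 5y = -10.
Solving simultaneously gives x = 220/31, y = 370/31.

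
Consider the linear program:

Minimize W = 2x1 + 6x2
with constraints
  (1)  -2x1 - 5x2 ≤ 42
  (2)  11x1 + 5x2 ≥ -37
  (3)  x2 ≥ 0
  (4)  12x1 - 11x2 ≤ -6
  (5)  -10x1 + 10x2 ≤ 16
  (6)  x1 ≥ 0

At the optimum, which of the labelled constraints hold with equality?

(4) and (6)

Extreme points and W = 2x1 + 6x2:
  (58/5, 66/5) → W = 512/5
  (0, 6/11) → W = 36/11
  (0, 8/5) → W = 48/5

The minimum is at (0, 6/11). Substituting into each constraint, equality holds for (4) and (6); the remaining constraints have slack.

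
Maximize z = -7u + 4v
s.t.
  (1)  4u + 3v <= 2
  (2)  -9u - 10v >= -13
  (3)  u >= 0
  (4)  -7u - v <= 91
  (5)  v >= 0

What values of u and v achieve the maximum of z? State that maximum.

u = 0, v = 2/3, maximum z = 8/3

Feasible corners and z = -7u + 4v:
  (0, 2/3) → z = 8/3
  (1/2, 0) → z = -7/2
  (0, 0) → z = 0

The binding constraints are 4u + 3v = 2 and u = 0.
Solving simultaneously gives u = 0, v = 2/3.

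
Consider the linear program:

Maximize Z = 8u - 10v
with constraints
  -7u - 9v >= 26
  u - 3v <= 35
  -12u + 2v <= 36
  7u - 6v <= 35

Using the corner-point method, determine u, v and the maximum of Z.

Feasible corners and Z = 8u - 10v:
  (-188/61, -30/61) → Z = -1204/61
  (53/35, -61/15) → Z = 5542/105
  (-143/29, -336/29) → Z = 2216/29

u = -143/29, v = -336/29, maximum Z = 2216/29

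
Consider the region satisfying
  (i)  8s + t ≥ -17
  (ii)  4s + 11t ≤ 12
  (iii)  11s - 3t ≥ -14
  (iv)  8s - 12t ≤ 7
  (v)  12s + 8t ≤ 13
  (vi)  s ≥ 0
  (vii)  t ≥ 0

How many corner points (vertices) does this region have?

5

Intersecting each pair of boundary lines and keeping only the points that satisfy every inequality leaves:
  (47/100, 23/25)
  (0, 12/11)
  (53/52, 5/52)
  (7/8, 0)
  (0, 0)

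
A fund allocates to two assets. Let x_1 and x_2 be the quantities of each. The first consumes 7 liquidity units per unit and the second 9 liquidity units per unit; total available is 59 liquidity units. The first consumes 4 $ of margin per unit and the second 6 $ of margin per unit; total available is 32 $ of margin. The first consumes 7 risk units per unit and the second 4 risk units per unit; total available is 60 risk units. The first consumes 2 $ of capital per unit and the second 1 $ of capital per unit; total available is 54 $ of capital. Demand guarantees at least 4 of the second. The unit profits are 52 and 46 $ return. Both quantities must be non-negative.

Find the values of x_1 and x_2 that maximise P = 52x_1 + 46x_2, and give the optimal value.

x_1 = 2, x_2 = 4, maximum P = 288

Corner points and P = 52x_1 + 46x_2:
  (0, 16/3) → P = 736/3
  (0, 4) → P = 184
  (2, 4) → P = 288

The binding constraints are 4x_1 + 6x_2 = 32 and x_2 = 4.
Solving simultaneously gives x_1 = 2, x_2 = 4.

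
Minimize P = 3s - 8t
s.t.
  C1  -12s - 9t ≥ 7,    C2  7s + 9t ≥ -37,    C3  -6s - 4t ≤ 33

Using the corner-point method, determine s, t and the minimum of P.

s = -269/6, t = 59, minimum P = -1213/2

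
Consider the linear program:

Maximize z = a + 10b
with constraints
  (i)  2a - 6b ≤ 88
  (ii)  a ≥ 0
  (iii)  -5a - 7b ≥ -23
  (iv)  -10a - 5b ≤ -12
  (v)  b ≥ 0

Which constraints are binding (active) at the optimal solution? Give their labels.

Extreme points and z = a + 10b:
  (0, 23/7) → z = 230/7
  (0, 12/5) → z = 24
  (23/5, 0) → z = 23/5
  (6/5, 0) → z = 6/5

The maximum is at (0, 23/7). Substituting into each constraint, equality holds for (ii) and (iii); the remaining constraints have slack.

(ii) and (iii)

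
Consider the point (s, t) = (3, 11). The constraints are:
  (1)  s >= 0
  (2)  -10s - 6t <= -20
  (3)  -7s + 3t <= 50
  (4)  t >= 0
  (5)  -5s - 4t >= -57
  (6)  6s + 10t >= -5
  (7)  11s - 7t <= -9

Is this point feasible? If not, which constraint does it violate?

not feasible — violates (5)

Constraint (5): -5s - 4t = -59, which is not ≥ -57. All other constraints are satisfied.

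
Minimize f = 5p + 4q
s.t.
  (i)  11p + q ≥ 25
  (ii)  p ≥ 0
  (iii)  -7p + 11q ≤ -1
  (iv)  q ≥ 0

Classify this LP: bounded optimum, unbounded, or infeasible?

bounded optimum

Vertices and f = 5p + 4q:
  (69/32, 41/32) → f = 509/32
  (25/11, 0) → f = 125/11
The feasible region has finitely many vertices and no improving ray; the minimum is 125/11 at (25/11, 0).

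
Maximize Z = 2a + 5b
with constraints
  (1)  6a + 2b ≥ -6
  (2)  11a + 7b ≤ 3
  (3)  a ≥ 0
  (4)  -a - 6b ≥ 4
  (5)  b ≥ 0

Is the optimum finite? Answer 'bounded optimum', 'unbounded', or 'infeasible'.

infeasible

The boundaries 6a + 2b = -6 and a = 0 meet at (0, -3), but that point violates b ≥ 0. Every candidate vertex is excluded by some other constraint, so the feasible region is empty.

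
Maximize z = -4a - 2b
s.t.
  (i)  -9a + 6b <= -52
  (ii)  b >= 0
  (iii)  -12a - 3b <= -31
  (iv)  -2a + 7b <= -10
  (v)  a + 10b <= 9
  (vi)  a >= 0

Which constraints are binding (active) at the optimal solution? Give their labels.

Vertices and z = -4a - 2b:
  (52/9, 0) → z = -208/9
  (304/51, 14/51) → z = -1244/51
  (9, 0) → z = -36
  (163/27, 8/27) → z = -668/27

The maximum is at (52/9, 0). Substituting into each constraint, equality holds for (i) and (ii); the remaining constraints have slack.

(i) and (ii)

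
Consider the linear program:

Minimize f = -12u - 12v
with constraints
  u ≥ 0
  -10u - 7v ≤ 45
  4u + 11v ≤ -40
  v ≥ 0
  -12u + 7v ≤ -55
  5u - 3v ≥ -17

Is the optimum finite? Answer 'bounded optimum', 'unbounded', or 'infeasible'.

The boundaries -10u - 7v = 45 and -12u + 7v = -55 meet at (5/11, -545/77), but that point violates v ≥ 0. Every candidate vertex is excluded by some other constraint, so the feasible region is empty.

infeasible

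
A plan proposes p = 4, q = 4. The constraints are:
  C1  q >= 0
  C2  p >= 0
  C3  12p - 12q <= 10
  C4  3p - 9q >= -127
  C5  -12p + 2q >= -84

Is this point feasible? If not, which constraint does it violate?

feasible

C1: 4 ≥ 0 ✓
C2: 4 ≥ 0 ✓
C3: 0 ≤ 10 ✓
C4: -24 ≥ -127 ✓
C5: -40 ≥ -84 ✓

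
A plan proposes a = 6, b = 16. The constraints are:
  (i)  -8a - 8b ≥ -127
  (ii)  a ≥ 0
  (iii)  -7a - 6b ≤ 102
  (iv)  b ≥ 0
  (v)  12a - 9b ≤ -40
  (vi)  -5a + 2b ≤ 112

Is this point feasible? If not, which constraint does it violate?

not feasible — violates (i)

Constraint (i): -8a - 8b = -176, which is not ≥ -127. All other constraints are satisfied.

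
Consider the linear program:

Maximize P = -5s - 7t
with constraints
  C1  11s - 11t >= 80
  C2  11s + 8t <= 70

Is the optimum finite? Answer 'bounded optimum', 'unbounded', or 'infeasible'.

unbounded

From the feasible point (1410/209, -10/19), moving in the direction (8, -11) keeps every constraint satisfied while P increases without bound.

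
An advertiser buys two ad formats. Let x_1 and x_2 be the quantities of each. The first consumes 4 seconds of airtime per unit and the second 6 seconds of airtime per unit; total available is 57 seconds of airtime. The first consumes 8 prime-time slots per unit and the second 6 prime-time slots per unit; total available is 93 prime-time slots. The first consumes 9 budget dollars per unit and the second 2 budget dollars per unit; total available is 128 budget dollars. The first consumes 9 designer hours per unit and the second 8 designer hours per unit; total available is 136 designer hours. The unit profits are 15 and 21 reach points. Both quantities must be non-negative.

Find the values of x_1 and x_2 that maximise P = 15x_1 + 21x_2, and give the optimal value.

x_1 = 9, x_2 = 7/2, maximum P = 417/2

At the optimal vertex, 4x_1 + 6x_2 = 57 and 8x_1 + 6x_2 = 93.
Solving simultaneously gives x_1 = 9, x_2 = 7/2.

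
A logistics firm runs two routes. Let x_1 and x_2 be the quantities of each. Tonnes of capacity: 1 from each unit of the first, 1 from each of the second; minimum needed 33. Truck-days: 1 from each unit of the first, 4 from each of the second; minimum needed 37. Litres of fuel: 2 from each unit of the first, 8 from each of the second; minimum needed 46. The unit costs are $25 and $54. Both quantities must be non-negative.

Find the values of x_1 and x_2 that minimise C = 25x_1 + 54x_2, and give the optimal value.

Extreme points and C = 25x_1 + 54x_2:
  (0, 33) → C = 1782
  (37, 0) → C = 925
  (95/3, 4/3) → C = 2591/3
The feasible region is unbounded (it extends along (0, 1), (1, 0)), but C strictly increases along every unbounded feasible direction, so there is no improving ray and the minimum is attained at a vertex.

x_1 = 95/3, x_2 = 4/3, minimum C = 2591/3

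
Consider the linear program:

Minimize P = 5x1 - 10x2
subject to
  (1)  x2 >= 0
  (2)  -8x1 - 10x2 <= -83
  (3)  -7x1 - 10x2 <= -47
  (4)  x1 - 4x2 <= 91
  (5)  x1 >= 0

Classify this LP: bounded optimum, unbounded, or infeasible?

unbounded

From the feasible point (83/8, 0), moving in the direction (0, 1) keeps every constraint satisfied while P decreases without bound.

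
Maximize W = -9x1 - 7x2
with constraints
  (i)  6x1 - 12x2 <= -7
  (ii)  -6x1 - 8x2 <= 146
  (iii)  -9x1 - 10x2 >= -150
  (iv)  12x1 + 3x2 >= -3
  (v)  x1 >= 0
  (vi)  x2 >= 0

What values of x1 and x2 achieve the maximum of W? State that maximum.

Corner points and W = -9x1 - 7x2:
  (865/84, 321/56) → W = -7437/56
  (0, 7/12) → W = -49/12
  (0, 15) → W = -105

x1 = 0, x2 = 7/12, maximum W = -49/12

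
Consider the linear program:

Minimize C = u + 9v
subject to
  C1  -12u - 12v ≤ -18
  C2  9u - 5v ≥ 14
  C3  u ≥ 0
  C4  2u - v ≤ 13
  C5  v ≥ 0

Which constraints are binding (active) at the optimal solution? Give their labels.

Feasible corners and C = u + 9v:
  (51, 89) → C = 852
  (14/9, 0) → C = 14/9
  (13/2, 0) → C = 13/2

The minimum is at (14/9, 0). Substituting into each constraint, equality holds for C2 and C5; the remaining constraints have slack.

C2 and C5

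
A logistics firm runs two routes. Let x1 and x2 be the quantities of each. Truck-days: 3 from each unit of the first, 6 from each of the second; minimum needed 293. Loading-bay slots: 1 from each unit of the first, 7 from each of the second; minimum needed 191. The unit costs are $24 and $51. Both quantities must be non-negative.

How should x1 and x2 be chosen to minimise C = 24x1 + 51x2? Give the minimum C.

x1 = 181/3, x2 = 56/3, minimum C = 2400

Vertices and C = 24x1 + 51x2:
  (0, 293/6) → C = 4981/2
  (191, 0) → C = 4584
  (181/3, 56/3) → C = 2400
The feasible region is unbounded (it extends along (0, 1), (1, 0)), but C strictly increases along every unbounded feasible direction, so there is no improving ray and the minimum is attained at a vertex.

At the optimal vertex, 3x1 + 6x2 = 293 and x1 + 7x2 = 191.
Solving simultaneously gives x1 = 181/3, x2 = 56/3.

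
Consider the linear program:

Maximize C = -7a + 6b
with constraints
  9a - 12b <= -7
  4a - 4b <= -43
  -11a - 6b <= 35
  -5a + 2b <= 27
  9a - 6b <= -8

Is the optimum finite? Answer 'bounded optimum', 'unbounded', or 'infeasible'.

From the feasible point (-11/6, 107/12), moving in the direction (2, 5) keeps every constraint satisfied while C increases without bound.

unbounded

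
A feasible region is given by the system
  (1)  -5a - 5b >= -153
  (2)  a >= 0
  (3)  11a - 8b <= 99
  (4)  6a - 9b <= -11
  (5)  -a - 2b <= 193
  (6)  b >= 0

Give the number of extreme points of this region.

3

Of the 15 pairwise boundary intersections, those satisfying every inequality are:
  (0, 153/5)
  (1322/75, 973/75)
  (0, 11/9)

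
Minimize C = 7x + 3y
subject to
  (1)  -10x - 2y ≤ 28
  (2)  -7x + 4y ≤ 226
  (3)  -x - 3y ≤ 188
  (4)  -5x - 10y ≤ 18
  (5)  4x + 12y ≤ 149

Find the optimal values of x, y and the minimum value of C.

Vertices and C = 7x + 3y:
  (-122/45, -4/9) → C = -914/45
  (-317/56, 801/56) → C = 23/7
  (1826/5, -922/5) → C = 10016/5
The feasible region is unbounded (it extends along (3, -1)), but C strictly increases along every unbounded feasible direction, so there is no improving ray and the minimum is attained at a vertex.

The optimum lies where -10x - 2y = 28 and -5x - 10y = 18.
Solving simultaneously gives x = -122/45, y = -4/9.

x = -122/45, y = -4/9, minimum C = -914/45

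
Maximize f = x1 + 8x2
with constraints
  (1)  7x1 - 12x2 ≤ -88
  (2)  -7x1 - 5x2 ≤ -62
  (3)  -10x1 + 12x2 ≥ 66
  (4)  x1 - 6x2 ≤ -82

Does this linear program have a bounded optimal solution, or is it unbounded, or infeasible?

unbounded

From the feasible point (-38/47, 636/47), moving in the direction (-5, 7) keeps every constraint satisfied while f increases without bound.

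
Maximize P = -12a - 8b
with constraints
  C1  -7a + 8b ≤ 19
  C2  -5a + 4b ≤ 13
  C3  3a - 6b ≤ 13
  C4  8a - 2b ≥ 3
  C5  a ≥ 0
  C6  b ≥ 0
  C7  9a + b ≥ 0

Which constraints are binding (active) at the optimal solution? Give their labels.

C4 and C6

Corner points and P = -12a - 8b:
  (31/25, 173/50) → P = -1064/25
  (13/3, 0) → P = -52
  (3/8, 0) → P = -9/2
The feasible region is unbounded (it extends along (8, 7), (2, 1)), but P strictly decreases along every unbounded feasible direction, so there is no improving ray and the maximum is attained at a vertex.

The maximum is at (3/8, 0). Substituting into each constraint, equality holds for C4 and C6; the remaining constraints have slack.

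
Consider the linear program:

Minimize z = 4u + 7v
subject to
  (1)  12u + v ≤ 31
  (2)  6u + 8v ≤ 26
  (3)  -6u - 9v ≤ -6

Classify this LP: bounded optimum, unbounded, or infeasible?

Feasible corners and z = 4u + 7v:
  (37/15, 7/5) → z = 59/3
  (91/34, -19/17) → z = 49/17
The feasible region has finitely many vertices and no improving ray; the minimum is 49/17 at (91/34, -19/17).

bounded optimum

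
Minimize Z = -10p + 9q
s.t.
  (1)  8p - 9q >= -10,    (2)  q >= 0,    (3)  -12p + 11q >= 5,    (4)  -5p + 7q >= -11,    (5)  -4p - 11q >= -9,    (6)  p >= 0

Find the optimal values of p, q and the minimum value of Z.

Vertices and Z = -10p + 9q:
  (1/4, 8/11) → Z = 89/22
  (0, 5/11) → Z = 45/11
  (0, 9/11) → Z = 81/11

p = 1/4, q = 8/11, minimum Z = 89/22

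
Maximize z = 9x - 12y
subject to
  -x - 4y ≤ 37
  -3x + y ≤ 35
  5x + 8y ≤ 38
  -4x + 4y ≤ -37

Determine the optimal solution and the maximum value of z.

x = 112/3, y = -223/12, maximum z = 559

Vertices and z = 9x - 12y:
  (112/3, -223/12) → z = 559
  (0, -37/4) → z = 111
  (112/13, -33/52) → z = 1107/13

The binding constraints are -x - 4y = 37 and 5x + 8y = 38.
Solving simultaneously gives x = 112/3, y = -223/12.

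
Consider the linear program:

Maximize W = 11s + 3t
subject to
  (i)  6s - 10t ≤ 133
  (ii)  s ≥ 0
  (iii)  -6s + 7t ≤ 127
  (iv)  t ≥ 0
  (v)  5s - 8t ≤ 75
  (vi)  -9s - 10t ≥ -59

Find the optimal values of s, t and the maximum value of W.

Vertices and W = 11s + 3t:
  (0, 0) → W = 0
  (0, 59/10) → W = 177/10
  (59/9, 0) → W = 649/9

s = 59/9, t = 0, maximum W = 649/9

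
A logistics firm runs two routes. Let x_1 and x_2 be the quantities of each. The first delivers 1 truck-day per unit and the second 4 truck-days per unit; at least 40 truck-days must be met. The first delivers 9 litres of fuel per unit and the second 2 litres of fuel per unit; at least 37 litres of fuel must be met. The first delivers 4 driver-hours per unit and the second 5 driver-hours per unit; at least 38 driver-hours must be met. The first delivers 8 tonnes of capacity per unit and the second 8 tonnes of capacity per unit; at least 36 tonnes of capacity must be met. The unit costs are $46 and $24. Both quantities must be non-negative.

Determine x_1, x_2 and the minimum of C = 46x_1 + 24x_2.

x_1 = 2, x_2 = 19/2, minimum C = 320

Corner points and C = 46x_1 + 24x_2:
  (0, 37/2) → C = 444
  (40, 0) → C = 1840
  (2, 19/2) → C = 320
The feasible region is unbounded (it extends along (0, 1), (1, 0)), but C strictly increases along every unbounded feasible direction, so there is no improving ray and the minimum is attained at a vertex.

The binding constraints are x_1 + 4x_2 = 40 and 9x_1 + 2x_2 = 37.
Solving simultaneously gives x_1 = 2, x_2 = 19/2.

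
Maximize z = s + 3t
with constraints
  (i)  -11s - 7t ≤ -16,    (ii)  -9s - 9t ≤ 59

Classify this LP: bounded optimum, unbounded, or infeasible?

unbounded

From the feasible point (557/36, -793/36), moving in the direction (-7, 11) keeps every constraint satisfied while z increases without bound.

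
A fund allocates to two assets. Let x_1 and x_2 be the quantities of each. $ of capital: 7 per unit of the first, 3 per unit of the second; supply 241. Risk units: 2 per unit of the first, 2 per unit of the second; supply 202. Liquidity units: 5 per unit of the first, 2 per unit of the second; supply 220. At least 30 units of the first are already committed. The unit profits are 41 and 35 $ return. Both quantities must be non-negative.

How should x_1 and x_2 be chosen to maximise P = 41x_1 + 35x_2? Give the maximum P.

Feasible corners and P = 41x_1 + 35x_2:
  (241/7, 0) → P = 9881/7
  (30, 0) → P = 1230
  (30, 31/3) → P = 4775/3

At the optimal vertex, 7x_1 + 3x_2 = 241 and x_1 = 30.
Solving simultaneously gives x_1 = 30, x_2 = 31/3.

x_1 = 30, x_2 = 31/3, maximum P = 4775/3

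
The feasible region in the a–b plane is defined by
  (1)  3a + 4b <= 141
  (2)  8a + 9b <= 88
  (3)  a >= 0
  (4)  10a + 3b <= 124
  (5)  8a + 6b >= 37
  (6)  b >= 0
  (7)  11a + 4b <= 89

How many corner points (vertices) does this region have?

Intersecting each pair of boundary lines and keeping only the points that satisfy every inequality leaves:
  (0, 88/9)
  (449/67, 256/67)
  (0, 37/6)
  (37/8, 0)
  (89/11, 0)

5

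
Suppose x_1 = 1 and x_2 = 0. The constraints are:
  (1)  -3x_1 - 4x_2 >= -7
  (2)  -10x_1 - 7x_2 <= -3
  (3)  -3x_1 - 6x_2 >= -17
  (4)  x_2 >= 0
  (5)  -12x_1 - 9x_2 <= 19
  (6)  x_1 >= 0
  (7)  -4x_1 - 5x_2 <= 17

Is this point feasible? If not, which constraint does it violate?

feasible

(1): -3 ≥ -7 ✓
(2): -10 ≤ -3 ✓
(3): -3 ≥ -17 ✓
(4): 0 ≥ 0 ✓
(5): -12 ≤ 19 ✓
(6): 1 ≥ 0 ✓
(7): -4 ≤ 17 ✓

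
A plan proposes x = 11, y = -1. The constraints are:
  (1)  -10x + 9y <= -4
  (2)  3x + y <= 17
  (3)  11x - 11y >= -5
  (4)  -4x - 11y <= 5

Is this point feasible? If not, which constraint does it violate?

not feasible — violates (2)

Constraint (2): 3x + y = 32, which is not ≤ 17. All other constraints are satisfied.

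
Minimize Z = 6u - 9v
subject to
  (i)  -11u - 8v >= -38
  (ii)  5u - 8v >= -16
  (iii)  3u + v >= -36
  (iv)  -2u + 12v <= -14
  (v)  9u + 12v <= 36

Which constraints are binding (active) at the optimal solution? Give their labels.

(ii) and (iii)

Feasible corners and Z = 6u - 9v:
  (142/37, -39/74) → Z = 2055/74
  (-304/29, -132/29) → Z = -636/29
  (-76/11, -51/22) → Z = -453/22
The feasible region is unbounded (it extends along (1, -3), (8, -11)), but Z strictly increases along every unbounded feasible direction, so there is no improving ray and the minimum is attained at a vertex.

The minimum is at (-304/29, -132/29). Substituting into each constraint, equality holds for (ii) and (iii); the remaining constraints have slack.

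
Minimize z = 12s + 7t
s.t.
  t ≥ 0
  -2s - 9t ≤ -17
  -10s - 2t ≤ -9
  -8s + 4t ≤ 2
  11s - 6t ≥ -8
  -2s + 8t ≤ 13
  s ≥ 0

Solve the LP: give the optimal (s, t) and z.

Vertices and z = 12s + 7t:
  (17/2, 0) → z = 102
  (5/8, 7/4) → z = 79/4
  (9/14, 25/14) → z = 283/14
The feasible region is unbounded (it extends along (1, 0), (4, 1)), but z strictly increases along every unbounded feasible direction, so there is no improving ray and the minimum is attained at a vertex.

s = 5/8, t = 7/4, minimum z = 79/4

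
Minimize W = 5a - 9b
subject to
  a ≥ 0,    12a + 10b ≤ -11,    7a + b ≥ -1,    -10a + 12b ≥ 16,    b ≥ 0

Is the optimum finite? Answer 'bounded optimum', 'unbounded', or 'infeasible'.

infeasible

The boundaries a = 0 and -10a + 12b = 16 meet at (0, 4/3), but that point violates 12a + 10b ≤ -11. Every candidate vertex is excluded by some other constraint, so the feasible region is empty.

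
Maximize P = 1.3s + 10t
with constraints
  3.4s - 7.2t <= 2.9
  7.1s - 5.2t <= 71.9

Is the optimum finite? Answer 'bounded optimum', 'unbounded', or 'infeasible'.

From the feasible point (12565/836, 22387/3344), moving in the direction (5.2, 7.1) keeps every constraint satisfied while P increases without bound.

unbounded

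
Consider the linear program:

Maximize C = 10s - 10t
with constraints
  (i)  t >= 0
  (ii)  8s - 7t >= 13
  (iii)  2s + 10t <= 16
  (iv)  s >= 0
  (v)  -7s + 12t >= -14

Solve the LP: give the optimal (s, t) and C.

s = 166/47, t = 42/47, maximum C = 1240/47

Corner points and C = 10s - 10t:
  (13/8, 0) → C = 65/4
  (2, 0) → C = 20
  (121/47, 51/47) → C = 700/47
  (166/47, 42/47) → C = 1240/47

At the optimal vertex, 2s + 10t = 16 and -7s + 12t = -14.
Solving simultaneously gives s = 166/47, t = 42/47.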